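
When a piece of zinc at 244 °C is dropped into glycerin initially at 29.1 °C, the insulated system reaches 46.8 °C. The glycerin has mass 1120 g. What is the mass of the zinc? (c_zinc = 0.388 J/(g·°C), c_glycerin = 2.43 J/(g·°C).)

m ≈ 630 g

Setting the total heat transfer to zero:
m×0.388×(46.8 − 244) + 1120×2.43×(46.8 − 29.1) = 0
-76.51 m = -48172
m = -48172/-76.51 ≈ 629.6 g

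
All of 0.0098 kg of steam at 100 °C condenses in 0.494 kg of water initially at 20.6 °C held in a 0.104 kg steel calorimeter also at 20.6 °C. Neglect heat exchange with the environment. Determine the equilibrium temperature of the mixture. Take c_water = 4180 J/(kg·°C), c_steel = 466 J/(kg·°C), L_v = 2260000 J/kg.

Heat gained plus heat lost sum to zero:
latent heat released on condensation: 0.0098·2260000 = 22148
  condensate cools 100→T: 0.0098·4180·(T − 100) = 40.96(T − 100)
  original water: 2064.9(T − 20.6)
  cup: 48.46(T − 20.6)
2154.3 T = 22148 + 4096.4 + 43536 = 69780
T ≈ 32.39 °C (< 100 °C, so full condensation is consistent).

T_f ≈ 32.4 °C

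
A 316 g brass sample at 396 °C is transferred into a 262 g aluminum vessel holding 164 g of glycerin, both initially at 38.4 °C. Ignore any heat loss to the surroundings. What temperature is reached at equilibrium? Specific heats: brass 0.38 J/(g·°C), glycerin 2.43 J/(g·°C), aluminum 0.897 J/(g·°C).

T_f ≈ 95.4 °C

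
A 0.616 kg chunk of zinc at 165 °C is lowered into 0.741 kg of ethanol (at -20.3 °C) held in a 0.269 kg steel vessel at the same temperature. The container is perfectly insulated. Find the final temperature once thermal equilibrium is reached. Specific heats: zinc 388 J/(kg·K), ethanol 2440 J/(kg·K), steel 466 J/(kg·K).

T_f ≈ 0.1 °C

Net heat exchanged in the isolated system is zero:
0.616×388×(T − 165) + 0.741×2440×(T − (-20.3)) + 0.269×466×(T − (-20.3)) = 0
2172.4 T = 188.42
T ≈ 0.09 °C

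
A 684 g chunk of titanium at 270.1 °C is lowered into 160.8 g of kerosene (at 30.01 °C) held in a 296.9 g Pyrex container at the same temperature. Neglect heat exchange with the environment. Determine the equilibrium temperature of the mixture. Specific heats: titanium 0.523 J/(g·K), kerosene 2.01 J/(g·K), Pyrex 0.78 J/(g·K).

T_f ≈ 124.1 °C

Energy conservation, ΣQ = 0:
684·0.523·(T − 270.1) + 160.8·2.01·(T − 30.01) + 296.9·0.78·(T − 30.01) = 0
357.73(T − 270.1) + 323.21(T − 30.01) + 231.58(T − 30.01) = 0
(357.73 + 323.21 + 231.58) T = 357.73·270.1 + 323.21·30.01 + 231.58·30.01
T ≈ 124.13 °C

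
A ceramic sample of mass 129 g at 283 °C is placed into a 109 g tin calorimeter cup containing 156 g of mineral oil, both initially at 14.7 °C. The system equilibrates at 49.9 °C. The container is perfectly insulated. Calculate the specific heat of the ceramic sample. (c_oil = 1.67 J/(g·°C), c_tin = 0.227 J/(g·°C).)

Energy conservation, ΣQ = 0:
129×c×(49.9 − 283) + 156×1.67×(49.9 − 14.7) + 109×0.227×(49.9 − 14.7) = 0
-30070 c = -10041
c = -10041/-30070 ≈ 0.3339 J/(g·°C)

c ≈ 0.334 J/(g·°C)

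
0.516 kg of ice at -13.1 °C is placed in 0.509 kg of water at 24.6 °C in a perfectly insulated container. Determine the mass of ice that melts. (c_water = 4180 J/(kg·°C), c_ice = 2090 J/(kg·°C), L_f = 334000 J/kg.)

m_melted ≈ 0.114 kg

Heat available from the water dropping to 0 °C: 0.509×4180×24.6 = 52339 J.
Of that, 0.516×2090×13.1 = 14128 J goes to bring the ice to 0 °C, leaving 38212 J.
Melting all 0.516 kg of ice would need 0.516×334000 = 172344 J.
Since 38212 < 172344 J, not all the ice melts; equilibrium is at 0 °C.
m_melt = 38212 / L_f = 0.1144 kg.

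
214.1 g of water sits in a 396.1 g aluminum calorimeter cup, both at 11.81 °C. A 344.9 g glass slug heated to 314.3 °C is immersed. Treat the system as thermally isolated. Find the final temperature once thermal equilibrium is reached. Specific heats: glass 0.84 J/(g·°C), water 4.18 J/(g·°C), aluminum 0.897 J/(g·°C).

T_f ≈ 68.7 °C

Heat gained plus heat lost sum to zero:
344.9·0.84·(T − 314.3) + 214.1·4.18·(T − 11.81) + 396.1·0.897·(T − 11.81) = 0
(289.72 + 894.94 + 355.3) T = 289.72·314.3 + 894.94·11.81 + 355.3·11.81
T ≈ 68.72 °C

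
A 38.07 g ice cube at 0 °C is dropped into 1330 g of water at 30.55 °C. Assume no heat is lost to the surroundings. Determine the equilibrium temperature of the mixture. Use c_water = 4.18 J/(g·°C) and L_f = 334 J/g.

Sum of m c ΔT and latent-heat terms is zero:
melt ice: 38.07·334 = 12715
  meltwater 0→T: 38.07·4.18·T = 159.13 T
  water: 5559.4(T − 30.55)
5718.5 T = 169840 − 12715 = 157124
T ≈ 27.48 °C. Since T > 0 °C, the all-ice-melts assumption holds.

T_f ≈ 27.5 °C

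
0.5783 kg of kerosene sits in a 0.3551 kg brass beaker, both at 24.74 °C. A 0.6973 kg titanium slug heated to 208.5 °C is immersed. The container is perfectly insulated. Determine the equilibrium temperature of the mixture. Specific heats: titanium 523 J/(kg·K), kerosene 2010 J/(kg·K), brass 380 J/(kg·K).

T_f ≈ 65.1 °C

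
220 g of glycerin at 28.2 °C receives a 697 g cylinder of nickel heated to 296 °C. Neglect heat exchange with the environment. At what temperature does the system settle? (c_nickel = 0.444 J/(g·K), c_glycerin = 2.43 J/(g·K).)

T_f is the heat-capacity-weighted average of the initial temperatures:
T_f = (309.47×296 + 534.6×28.2) / (309.47 + 534.6)
    = 106678 / 844.07 ≈ 126.39 °C

T_f ≈ 126.4 °C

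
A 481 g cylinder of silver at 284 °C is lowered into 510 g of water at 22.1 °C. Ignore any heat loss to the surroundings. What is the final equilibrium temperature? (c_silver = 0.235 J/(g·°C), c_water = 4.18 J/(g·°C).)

T_f ≈ 35.3 °C

Set heat shed by the hot body equal to heat absorbed by the cold body:
481·0.235·(284 − T) = 510·4.18·(T − 22.1)
113.03(284 − T) = 2131.8(T − 22.1)
2244.8 T = 79215  ⇒  T ≈ 35.29 °C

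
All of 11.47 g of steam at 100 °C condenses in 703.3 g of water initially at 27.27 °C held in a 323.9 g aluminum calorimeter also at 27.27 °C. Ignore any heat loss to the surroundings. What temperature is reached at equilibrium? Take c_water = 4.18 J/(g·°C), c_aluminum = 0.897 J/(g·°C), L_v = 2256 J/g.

T_f ≈ 36.2 °C

Energy balance with sensible and latent terms:
steam→water at 100 °C releases m L_v = 11.47·2256 = 25876
  condensate cools 100→T: 11.47·4.18·(T − 100) = 47.94(T − 100)
  original water: 2939.8(T − 27.27)
  aluminum cup: 323.9·0.897·(T − 27.27) = 290.54(T − 27.27)
3278.3 T = 25876 + 4794.5 + 88091 = 118762
T ≈ 36.23 °C, under the boiling point, so the assumption holds.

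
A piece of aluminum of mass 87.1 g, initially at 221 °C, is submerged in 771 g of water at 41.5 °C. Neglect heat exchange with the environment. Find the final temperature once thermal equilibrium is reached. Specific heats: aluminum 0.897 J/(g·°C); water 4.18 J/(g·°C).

|Q_aluminum| = |Q_water|:
87.1·0.897·(221 − T) = 771·4.18·(T − 41.5)
78.13(221 − T) = 3222.8(T − 41.5)
3300.9 T = 151012  ⇒  T ≈ 45.75 °C

T_f ≈ 45.7 °C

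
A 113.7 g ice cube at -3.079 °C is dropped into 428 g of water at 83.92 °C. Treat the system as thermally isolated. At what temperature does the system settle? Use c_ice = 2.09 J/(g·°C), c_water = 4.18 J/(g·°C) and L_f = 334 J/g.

T_f ≈ 49.2 °C

Let T be the final temperature. ΣQ_i = 0:
warm ice to 0 °C: 113.7×2.09×(0 − (-3.079)) = 731.67; fusion: m_ice L_f = 113.7×334 = 37976; warm the meltwater: 475.27 T; water: 1789(T − 83.92)
2264.3 T = 150136 − 38707 = 111429
T ≈ 49.21 °C — above 0 °C, consistent with complete melting.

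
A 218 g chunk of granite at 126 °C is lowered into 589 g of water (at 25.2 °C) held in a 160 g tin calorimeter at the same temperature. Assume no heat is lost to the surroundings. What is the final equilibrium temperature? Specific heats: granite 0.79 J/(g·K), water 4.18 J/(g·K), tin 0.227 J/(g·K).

Setting the total heat transfer to zero:
218*0.79*(T − 126) + 589*4.18*(T − 25.2) + 160*0.227*(T − 25.2) = 0
2670.6 T = 84658
T = 84658 / 2670.6 = 31.7 °C

T_f ≈ 31.7 °C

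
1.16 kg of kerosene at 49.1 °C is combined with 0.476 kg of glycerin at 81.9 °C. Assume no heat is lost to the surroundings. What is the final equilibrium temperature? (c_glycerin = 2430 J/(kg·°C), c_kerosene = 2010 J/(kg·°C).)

Let T be the final temperature. ΣQ_i = 0:
0.476·2430·(T − 81.9) + 1.16·2010·(T − 49.1) = 0
1156.7(T − 81.9) + 2331.6(T − 49.1) = 0
3488.3 T = 209214
T = 209214 / 3488.3 = 60 °C

T_f ≈ 60.0 °C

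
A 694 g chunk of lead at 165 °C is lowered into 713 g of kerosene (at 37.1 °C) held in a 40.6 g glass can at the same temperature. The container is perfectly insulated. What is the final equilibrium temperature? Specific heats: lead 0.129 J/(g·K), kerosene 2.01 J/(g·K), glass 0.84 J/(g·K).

Setting the total heat transfer to zero:
694·0.129·(T − 165) + 713·2.01·(T − 37.1) + 40.6·0.84·(T − 37.1) = 0
(89.53 + 1433.1 + 34.1) T = 89.53·165 + 1433.1·37.1 + 34.1·37.1
T ≈ 44.46 °C

T_f ≈ 44.5 °C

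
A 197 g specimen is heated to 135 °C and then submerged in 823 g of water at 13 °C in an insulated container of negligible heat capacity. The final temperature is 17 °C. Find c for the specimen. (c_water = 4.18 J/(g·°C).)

c ≈ 0.592 J/(g·°C)

Taking heat into each body as positive, Σ m c ΔT = 0:
197·c·(17 − 135) + 823·4.18·(17 − 13) = 0
-23246 c = -13761
c = -13761/-23246 ≈ 0.592 J/(g·°C)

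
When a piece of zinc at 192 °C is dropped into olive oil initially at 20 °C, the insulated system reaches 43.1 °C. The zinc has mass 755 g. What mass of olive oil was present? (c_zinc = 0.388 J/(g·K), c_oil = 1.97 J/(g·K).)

m ≈ 959 g

Heat lost by the zinc = heat gained by the oil:
755·0.388·(192 − 43.1) = m·1.97·(43.1 − 20)
45.51 m = 43619  ⇒  m ≈ 958.5 g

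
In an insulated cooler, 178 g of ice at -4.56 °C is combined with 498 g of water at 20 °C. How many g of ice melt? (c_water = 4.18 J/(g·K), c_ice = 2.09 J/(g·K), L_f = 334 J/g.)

m_melted ≈ 120 g

Heat available from the water dropping to 0 °C: 498·4.18·20 = 41633 J.
Warming the ice to 0 °C takes 178·2.09·4.56 = 1696.4 J, leaving 39936 J for melting.
Melting all 178 g of ice would need 178·334 = 59452 J.
39936 J < 59452 J, so only part of the ice melts and the system sits at 0 °C.
Mass melted = 39936/334 ≈ 119.6 g.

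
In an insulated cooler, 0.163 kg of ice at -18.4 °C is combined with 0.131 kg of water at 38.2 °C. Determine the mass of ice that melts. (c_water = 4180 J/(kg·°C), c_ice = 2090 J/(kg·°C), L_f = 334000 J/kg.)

m_melted ≈ 0.0439 kg

Water can give up m c ΔT = 0.131×4180×38.2 = 20918 J before reaching 0 °C.
Warming the ice to 0 °C takes 0.163×2090×18.4 = 6268.3 J, leaving 14649 J for melting.
Fully melting the ice requires m_ice L_f = 0.163×334000 = 54442 J.
Since 14649 < 54442 J, not all the ice melts; equilibrium is at 0 °C.
Mass melted = 14649/334000 ≈ 0.04386 kg.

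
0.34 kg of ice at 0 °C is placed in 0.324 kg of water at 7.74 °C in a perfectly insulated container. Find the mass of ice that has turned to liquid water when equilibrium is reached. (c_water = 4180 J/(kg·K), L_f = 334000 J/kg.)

Heat available from the water dropping to 0 °C: 0.324·4180·7.74 = 10482 J.
Fully melting the ice requires m_ice L_f = 0.34·334000 = 113560 J.
10482 J < 113560 J, so only part of the ice melts and the system sits at 0 °C.
m_melted·334000 = 10482  ⇒  m_melted ≈ 0.03138 kg.

m_melted ≈ 0.0314 kg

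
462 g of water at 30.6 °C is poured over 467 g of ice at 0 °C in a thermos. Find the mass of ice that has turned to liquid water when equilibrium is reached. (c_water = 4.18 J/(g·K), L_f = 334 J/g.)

Heat available from the water dropping to 0 °C: 462×4.18×30.6 = 59093 J.
Fully melting the ice requires m_ice L_f = 467×334 = 155978 J.
That's not enough to melt it all — equilibrium is at 0 °C with ice remaining.
Mass melted = 59093/334 ≈ 176.9 g.

m_melted ≈ 177 g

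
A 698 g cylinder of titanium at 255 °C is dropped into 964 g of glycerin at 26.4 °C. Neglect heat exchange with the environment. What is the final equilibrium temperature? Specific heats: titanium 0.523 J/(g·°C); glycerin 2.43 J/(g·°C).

T_f is the heat-capacity-weighted average of the initial temperatures:
T_f = (365.05·255 + 2342.5·26.4) / (365.05 + 2342.5)
    = 154931 / 2707.6 ≈ 57.22 °C

T_f ≈ 57.2 °C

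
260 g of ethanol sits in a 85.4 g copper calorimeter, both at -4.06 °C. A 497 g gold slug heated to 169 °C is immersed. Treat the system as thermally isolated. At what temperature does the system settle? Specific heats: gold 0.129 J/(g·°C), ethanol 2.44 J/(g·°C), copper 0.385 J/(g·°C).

T_f ≈ 11.1 °C

With ΣQ=0 the equilibrium temperature is the m·c-weighted mean:
T_f = (64.11*169 + 634.4*(-4.06) + 32.88*(-4.06)) / (64.11 + 634.4 + 32.88)
    = 8125.9 / 731.39 ≈ 11.11 °C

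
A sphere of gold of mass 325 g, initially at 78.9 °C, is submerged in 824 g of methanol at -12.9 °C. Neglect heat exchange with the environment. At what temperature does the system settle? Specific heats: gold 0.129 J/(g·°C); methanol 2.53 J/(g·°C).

Heat lost by the gold equals heat gained by the methanol:
325·0.129·(78.9 − T) = 824·2.53·(T − (-12.9))
41.93(78.9 − T) = 2084.7(T − (-12.9))
2126.6 T = -23585  ⇒  T ≈ -11.09 °C

T_f ≈ -11.1 °C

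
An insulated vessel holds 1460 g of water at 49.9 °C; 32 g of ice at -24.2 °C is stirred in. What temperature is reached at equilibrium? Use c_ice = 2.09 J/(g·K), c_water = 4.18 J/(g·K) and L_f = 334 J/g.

T_f ≈ 46.9 °C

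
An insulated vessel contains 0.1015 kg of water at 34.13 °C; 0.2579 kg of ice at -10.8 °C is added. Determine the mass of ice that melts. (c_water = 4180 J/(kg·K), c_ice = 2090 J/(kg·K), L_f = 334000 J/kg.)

Heat available from the water dropping to 0 °C: 0.1015×4180×34.13 = 14480 J.
Warming the ice to 0 °C takes 0.2579×2090×10.8 = 5821.3 J, leaving 8659 J for melting.
To melt every bit of ice: 0.2579×334000 = 86139 J.
8659 J < 86139 J, so only part of the ice melts and the system sits at 0 °C.
m_melt = 8659 / L_f = 0.02593 kg.

m_melted ≈ 0.0259 kg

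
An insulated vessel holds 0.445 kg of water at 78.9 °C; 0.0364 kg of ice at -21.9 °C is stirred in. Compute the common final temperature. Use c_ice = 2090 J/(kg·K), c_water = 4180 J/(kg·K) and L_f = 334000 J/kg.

T_f ≈ 66.1 °C

Conservation of energy gives ΣQ = 0:
ice -21.9→0 °C: 0.0364·2090·21.9 = 1666.1
  latent heat to melt: 0.0364·334000 = 12158
  meltwater 0→T: 0.0364·4180·T = 152.15 T
  water: 1860.1(T − 78.9)
2012.3 T = 146762 − 13824 = 132938
T ≈ 66.06 °C. Since T > 0 °C, the all-ice-melts assumption holds.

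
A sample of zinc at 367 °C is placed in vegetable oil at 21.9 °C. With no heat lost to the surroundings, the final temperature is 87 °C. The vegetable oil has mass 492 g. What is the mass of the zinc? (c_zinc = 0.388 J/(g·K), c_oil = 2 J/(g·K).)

m ≈ 590 g

Heat lost by the zinc = heat gained by the oil:
m×0.388×(367 − 87) = 492×2×(87 − 21.9)
108.64 m = 64058  ⇒  m ≈ 589.6 g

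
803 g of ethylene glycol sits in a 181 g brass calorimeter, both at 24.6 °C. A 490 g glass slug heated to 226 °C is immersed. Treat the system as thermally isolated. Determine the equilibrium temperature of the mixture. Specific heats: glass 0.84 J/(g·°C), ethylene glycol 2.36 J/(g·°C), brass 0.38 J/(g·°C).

T_f ≈ 59.5 °C

Let T be the final temperature. ΣQ_i = 0:
490·0.84·(T − 226) + 803·2.36·(T − 24.6) + 181·0.38·(T − 24.6) = 0
(411.6 + 1895.1 + 68.78) T = 411.6·226 + 1895.1·24.6 + 68.78·24.6
T ≈ 59.50 °C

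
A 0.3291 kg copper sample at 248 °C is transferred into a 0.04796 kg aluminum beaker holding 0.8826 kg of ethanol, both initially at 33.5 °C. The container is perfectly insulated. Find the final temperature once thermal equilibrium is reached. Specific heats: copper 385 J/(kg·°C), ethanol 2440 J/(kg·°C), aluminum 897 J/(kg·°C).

T_f ≈ 45.2 °C

Net heat exchanged in the isolated system is zero:
0.3291*385*(T − 248) + 0.8826*2440*(T − 33.5) + 0.04796*897*(T − 33.5) = 0
126.7(T − 248) + 2153.5(T − 33.5) + 43.02(T − 33.5) = 0
(126.7 + 2153.5 + 43.02) T = 126.7*248 + 2153.5*33.5 + 43.02*33.5
T = 105007 / 2323.3 = 45.2 °C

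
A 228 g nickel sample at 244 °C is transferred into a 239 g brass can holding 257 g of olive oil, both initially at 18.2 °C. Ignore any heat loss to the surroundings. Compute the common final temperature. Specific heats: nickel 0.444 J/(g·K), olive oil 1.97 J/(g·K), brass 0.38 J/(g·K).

T_f ≈ 50.9 °C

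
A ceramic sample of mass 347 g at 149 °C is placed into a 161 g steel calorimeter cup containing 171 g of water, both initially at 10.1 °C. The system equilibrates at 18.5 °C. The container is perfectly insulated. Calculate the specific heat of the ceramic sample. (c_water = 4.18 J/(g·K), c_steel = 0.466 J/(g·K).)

c ≈ 0.147 J/(g·K)

Taking heat into each body as positive, Σ m c ΔT = 0:
347×c×(18.5 − 149) + 171×4.18×(18.5 − 10.1) + 161×0.466×(18.5 − 10.1) = 0
-45284 c = -6634.4
c = -6634.4/-45284 ≈ 0.1465 J/(g·K)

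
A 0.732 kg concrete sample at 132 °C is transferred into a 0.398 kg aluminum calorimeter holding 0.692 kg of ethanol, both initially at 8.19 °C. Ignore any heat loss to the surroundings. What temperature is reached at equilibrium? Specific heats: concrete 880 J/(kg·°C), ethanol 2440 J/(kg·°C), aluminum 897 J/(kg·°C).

T_f ≈ 37.8 °C

Taking heat into each body as positive, Σ m c ΔT = 0:
0.732*880*(T − 132) + 0.692*2440*(T − 8.19) + 0.398*897*(T − 8.19) = 0
644.16(T − 132) + 1688.5(T − 8.19) + 357.01(T − 8.19) = 0
(644.16 + 1688.5 + 357.01) T = 644.16*132 + 1688.5*8.19 + 357.01*8.19
T ≈ 37.84 °C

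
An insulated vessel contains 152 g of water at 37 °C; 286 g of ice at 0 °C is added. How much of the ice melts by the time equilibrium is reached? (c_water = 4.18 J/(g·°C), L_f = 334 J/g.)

m_melted ≈ 70.4 g

Heat available from the water dropping to 0 °C: 152×4.18×37 = 23508 J.
Fully melting the ice requires m_ice L_f = 286×334 = 95524 J.
23508 J < 95524 J, so only part of the ice melts and the system sits at 0 °C.
m_melt = 23508 / L_f = 70.38 g.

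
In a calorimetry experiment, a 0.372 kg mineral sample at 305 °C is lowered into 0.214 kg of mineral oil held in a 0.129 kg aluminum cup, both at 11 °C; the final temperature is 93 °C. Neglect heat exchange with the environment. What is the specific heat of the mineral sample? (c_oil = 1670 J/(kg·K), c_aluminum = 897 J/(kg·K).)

Setting the total heat transfer to zero:
0.372·c·(93 − 305) + 0.214·1670·(93 − 11) + 0.129·897·(93 − 11) = 0
-78.86 c = -38794
c = -38794/-78.86 ≈ 491.9 J/(kg·K)

c ≈ 492 J/(kg·K)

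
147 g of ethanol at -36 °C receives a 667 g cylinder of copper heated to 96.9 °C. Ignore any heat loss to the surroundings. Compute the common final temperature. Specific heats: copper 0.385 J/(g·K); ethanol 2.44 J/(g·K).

T_f ≈ 19.4 °C

Let T be the final temperature. ΣQ_i = 0:
667×0.385×(T − 96.9) + 147×2.44×(T − (-36)) = 0
615.48 T = 11971
T ≈ 19.45 °C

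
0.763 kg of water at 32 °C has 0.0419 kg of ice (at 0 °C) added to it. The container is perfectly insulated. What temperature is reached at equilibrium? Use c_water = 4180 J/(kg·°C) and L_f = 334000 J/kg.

Heat gained plus heat lost sum to zero:
latent heat to melt: 0.0419·334000 = 13995
  warm the meltwater: 175.14 T
  water cools: 0.763·4180·(T − 32) = 3189.3(T − 32)
3364.5 T = 102059 − 13995 = 88064
T ≈ 26.17 °C (positive, so assuming full melt was valid).

T_f ≈ 26.2 °C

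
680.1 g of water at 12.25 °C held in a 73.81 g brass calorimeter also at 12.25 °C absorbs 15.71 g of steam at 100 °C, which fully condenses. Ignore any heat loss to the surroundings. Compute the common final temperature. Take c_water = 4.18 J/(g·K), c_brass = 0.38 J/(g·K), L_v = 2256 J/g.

T_f ≈ 26.3 °C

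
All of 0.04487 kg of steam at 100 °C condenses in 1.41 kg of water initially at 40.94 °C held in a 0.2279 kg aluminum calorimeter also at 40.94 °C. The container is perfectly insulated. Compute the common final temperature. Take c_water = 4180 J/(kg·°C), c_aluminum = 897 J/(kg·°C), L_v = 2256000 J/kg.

T_f ≈ 58.8 °C

Net heat exchanged in the isolated system is zero:
latent heat released on condensation: 0.04487·2256000 = 101227; condensed water 100 °C→T: 187.56(T − 100); water warms: 1.41·4180·(T − 40.94) = 5893.8(T − 40.94); aluminum cup: 0.2279·897·(T − 40.94) = 204.43(T − 40.94)
6285.8 T = 101227 + 18756 + 249661 = 369644
T ≈ 58.81 °C, under the boiling point, so the assumption holds.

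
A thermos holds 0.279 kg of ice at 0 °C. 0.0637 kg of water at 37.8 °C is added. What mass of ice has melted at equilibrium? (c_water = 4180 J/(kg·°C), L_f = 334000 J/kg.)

m_melted ≈ 0.0301 kg

Heat available from the water dropping to 0 °C: 0.0637·4180·37.8 = 10065 J.
To melt every bit of ice: 0.279·334000 = 93186 J.
That's not enough to melt it all — equilibrium is at 0 °C with ice remaining.
m_melted·334000 = 10065  ⇒  m_melted ≈ 0.03013 kg.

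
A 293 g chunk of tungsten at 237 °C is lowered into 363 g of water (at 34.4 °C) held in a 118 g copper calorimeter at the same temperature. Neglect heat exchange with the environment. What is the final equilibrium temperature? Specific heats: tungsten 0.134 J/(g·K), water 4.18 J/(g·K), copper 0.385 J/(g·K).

With ΣQ=0 the equilibrium temperature is the m·c-weighted mean:
T_f = (39.26·237 + 1517.3·34.4 + 45.43·34.4) / (39.26 + 1517.3 + 45.43)
    = 63064 / 1602 ≈ 39.37 °C

T_f ≈ 39.4 °C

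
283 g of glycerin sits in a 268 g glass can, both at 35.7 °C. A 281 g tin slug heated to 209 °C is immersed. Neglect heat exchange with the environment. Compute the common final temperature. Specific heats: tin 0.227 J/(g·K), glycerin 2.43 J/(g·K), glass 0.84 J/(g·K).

T_f ≈ 47.0 °C

Conservation of energy gives ΣQ = 0:
281*0.227*(T − 209) + 283*2.43*(T − 35.7) + 268*0.84*(T − 35.7) = 0
63.79(T − 209) + 687.69(T − 35.7) + 225.12(T − 35.7) = 0
(63.79 + 687.69 + 225.12) T = 63.79*209 + 687.69*35.7 + 225.12*35.7
T ≈ 47.02 °C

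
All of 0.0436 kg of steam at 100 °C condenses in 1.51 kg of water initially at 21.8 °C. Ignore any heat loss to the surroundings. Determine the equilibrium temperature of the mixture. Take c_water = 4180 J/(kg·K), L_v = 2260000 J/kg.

Taking heat into each body as positive, Σ m c ΔT = 0:
condense steam: −0.0436·2260000 = −98536; condensate cools 100→T: 0.0436·4180·(T − 100) = 182.25(T − 100); original water: 6311.8(T − 21.8)
6494 T = 98536 + 18225 + 137597 = 254358
T ≈ 39.17 °C (< 100 °C, so full condensation is consistent).

T_f ≈ 39.2 °C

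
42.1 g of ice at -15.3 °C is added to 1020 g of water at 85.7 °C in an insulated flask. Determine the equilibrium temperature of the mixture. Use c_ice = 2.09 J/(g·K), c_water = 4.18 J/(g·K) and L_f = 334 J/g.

Let T be the final temperature. ΣQ_i = 0:
ice -15.3→0 °C: 42.1·2.09·15.3 = 1346.2
  fusion: m_ice L_f = 42.1·334 = 14061
  warm the meltwater: 175.98 T
  water cools: 1020·4.18·(T − 85.7) = 4263.6(T − 85.7)
4439.6 T = 365391 − 15408 = 349983
T ≈ 78.83 °C — above 0 °C, consistent with complete melting.

T_f ≈ 78.8 °C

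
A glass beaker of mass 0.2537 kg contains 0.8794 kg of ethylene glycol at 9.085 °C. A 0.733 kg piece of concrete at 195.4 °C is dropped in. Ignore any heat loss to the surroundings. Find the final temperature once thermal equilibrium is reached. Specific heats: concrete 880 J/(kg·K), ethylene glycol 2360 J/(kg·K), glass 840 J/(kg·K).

With ΣQ=0 the equilibrium temperature is the m·c-weighted mean:
T_f = (645.04×195.4 + 2075.4×9.085 + 213.11×9.085) / (645.04 + 2075.4 + 213.11)
    = 146832 / 2933.5 ≈ 50.05 °C

T_f ≈ 50.1 °C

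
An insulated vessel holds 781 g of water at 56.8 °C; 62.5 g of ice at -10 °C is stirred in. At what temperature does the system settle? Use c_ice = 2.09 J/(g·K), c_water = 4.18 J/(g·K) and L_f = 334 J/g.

T_f ≈ 46.3 °C

Conservation of energy gives ΣQ = 0:
ice -10→0 °C: 62.5×2.09×10 = 1306.2
  fusion: m_ice L_f = 62.5×334 = 20875
  meltwater 0→T: 62.5×4.18×T = 261.25 T
  water: 3264.6(T − 56.8)
3525.8 T = 185428 − 22181 = 163247
T ≈ 46.30 °C (positive, so assuming full melt was valid).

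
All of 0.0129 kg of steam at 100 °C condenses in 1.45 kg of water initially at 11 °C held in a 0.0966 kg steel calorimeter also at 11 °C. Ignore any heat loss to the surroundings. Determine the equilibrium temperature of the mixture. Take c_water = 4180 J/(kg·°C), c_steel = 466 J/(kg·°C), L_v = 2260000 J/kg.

T_f ≈ 16.5 °C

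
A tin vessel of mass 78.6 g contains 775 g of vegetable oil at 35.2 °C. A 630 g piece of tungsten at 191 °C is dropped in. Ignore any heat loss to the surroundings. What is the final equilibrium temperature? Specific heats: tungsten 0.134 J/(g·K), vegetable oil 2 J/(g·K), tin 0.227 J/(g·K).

T_f is the heat-capacity-weighted average of the initial temperatures:
T_f = (84.42×191 + 1550×35.2 + 17.84×35.2) / (84.42 + 1550 + 17.84)
    = 71312 / 1652.3 ≈ 43.16 °C

T_f ≈ 43.2 °C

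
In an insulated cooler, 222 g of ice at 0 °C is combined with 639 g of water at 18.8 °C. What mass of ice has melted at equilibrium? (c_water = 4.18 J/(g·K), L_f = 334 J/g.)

m_melted ≈ 150 g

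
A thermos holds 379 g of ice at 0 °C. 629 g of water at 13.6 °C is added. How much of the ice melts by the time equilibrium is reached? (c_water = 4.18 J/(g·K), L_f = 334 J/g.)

Cooling the water to 0 °C releases 629·4.18·13.6 = 35757 J.
Fully melting the ice requires m_ice L_f = 379·334 = 126586 J.
Since 35757 < 126586 J, not all the ice melts; equilibrium is at 0 °C.
m_melted·334 = 35757  ⇒  m_melted ≈ 107.1 g.

m_melted ≈ 107 g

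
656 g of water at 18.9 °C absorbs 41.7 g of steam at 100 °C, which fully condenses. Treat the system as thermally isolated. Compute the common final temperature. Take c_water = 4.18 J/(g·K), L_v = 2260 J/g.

T_f ≈ 56.1 °C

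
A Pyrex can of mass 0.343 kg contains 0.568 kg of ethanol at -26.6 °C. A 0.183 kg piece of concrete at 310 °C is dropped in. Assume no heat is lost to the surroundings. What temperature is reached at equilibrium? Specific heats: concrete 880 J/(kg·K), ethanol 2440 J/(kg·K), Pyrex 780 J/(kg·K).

T_f ≈ 3.3 °C

Setting the total heat transfer to zero:
0.183*880*(T − 310) + 0.568*2440*(T − (-26.6)) + 0.343*780*(T − (-26.6)) = 0
161.04(T − 310) + 1385.9(T − (-26.6)) + 267.54(T − (-26.6)) = 0
(161.04 + 1385.9 + 267.54) T = 161.04*310 + 1385.9*(-26.6) + 267.54*(-26.6)
T = 5940.4 / 1814.5 = 3.27 °C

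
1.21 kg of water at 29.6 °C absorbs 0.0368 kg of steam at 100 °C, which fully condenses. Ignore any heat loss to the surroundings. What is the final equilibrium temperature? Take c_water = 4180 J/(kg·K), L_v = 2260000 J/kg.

T_f ≈ 47.6 °C

Energy balance with sensible and latent terms:
latent heat released on condensation: 0.0368·2260000 = 83168; condensed water 100 °C→T: 153.82(T − 100); original water: 5057.8(T − 29.6)
5211.6 T = 83168 + 15382 + 149711 = 248261
T ≈ 47.64 °C, under the boiling point, so the assumption holds.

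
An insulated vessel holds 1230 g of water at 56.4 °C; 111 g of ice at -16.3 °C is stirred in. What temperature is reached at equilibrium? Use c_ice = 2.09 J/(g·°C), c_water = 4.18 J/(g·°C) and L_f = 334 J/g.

T_f ≈ 44.4 °C

Taking heat into each body as positive, Σ m c ΔT = 0:
warm ice to 0 °C: 111×2.09×(0 − (-16.3)) = 3781.4; latent heat to melt: 111×334 = 37074; meltwater 0→T: 111×4.18×T = 463.98 T; water: 5141.4(T − 56.4)
5605.4 T = 289975 − 40855 = 249120
T ≈ 44.44 °C (positive, so assuming full melt was valid).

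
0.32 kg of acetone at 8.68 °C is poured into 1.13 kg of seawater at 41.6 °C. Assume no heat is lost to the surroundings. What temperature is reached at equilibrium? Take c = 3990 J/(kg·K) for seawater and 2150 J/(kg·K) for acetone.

T_f ≈ 37.2 °C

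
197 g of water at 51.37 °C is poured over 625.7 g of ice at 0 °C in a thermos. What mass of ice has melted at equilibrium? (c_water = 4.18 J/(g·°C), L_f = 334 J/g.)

m_melted ≈ 127 g

Heat available from the water dropping to 0 °C: 197×4.18×51.37 = 42301 J.
To melt every bit of ice: 625.7×334 = 208984 J.
Since 42301 < 208984 J, not all the ice melts; equilibrium is at 0 °C.
m_melt = 42301 / L_f = 126.7 g.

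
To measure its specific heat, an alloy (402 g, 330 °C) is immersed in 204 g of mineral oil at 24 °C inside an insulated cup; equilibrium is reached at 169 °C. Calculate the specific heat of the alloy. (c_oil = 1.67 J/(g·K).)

c ≈ 0.763 J/(g·K)

m_s c (T_s − T_f) = m_oil c_oil (T_f − T_0):
402·c·(330 − 169) = 204·1.67·(169 − 24)
64722 c = 49399  ⇒  c ≈ 0.7632 J/(g·K)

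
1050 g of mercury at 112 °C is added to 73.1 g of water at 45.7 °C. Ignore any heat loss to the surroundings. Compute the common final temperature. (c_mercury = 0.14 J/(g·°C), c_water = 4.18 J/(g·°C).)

T_f ≈ 67.2 °C

|Q_mercury| = |Q_water|:
1050·0.14·(112 − T) = 73.1·4.18·(T − 45.7)
147(112 − T) = 305.56(T − 45.7)
452.56 T = 30428  ⇒  T ≈ 67.24 °C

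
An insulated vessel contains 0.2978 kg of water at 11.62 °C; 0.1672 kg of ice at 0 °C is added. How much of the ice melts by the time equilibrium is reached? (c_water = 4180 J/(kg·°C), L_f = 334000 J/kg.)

Heat available from the water dropping to 0 °C: 0.2978×4180×11.62 = 14465 J.
To melt every bit of ice: 0.1672×334000 = 55845 J.
14465 J < 55845 J, so only part of the ice melts and the system sits at 0 °C.
m_melted×334000 = 14465  ⇒  m_melted ≈ 0.04331 kg.

m_melted ≈ 0.0433 kg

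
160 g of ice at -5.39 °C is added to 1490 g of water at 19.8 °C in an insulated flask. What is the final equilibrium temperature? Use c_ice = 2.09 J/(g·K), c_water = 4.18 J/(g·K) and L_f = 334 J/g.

T_f ≈ 9.9 °C

Net heat exchanged in the isolated system is zero:
ice -5.39→0 °C: 160·2.09·5.39 = 1802.4
  melt ice: 160·334 = 53440
  warm the meltwater: 668.8 T
  water: 6228.2(T − 19.8)
6897 T = 123318 − 55242 = 68076
T ≈ 9.87 °C (positive, so assuming full melt was valid).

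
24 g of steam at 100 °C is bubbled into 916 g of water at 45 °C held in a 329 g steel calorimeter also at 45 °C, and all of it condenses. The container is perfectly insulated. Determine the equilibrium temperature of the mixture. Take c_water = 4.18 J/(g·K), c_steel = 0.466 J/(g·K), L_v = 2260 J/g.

Taking heat into each body as positive, Σ m c ΔT = 0:
latent heat released on condensation: 24·2260 = 54240
  condensed water 100 °C→T: 100.32(T − 100)
  original water: 3828.9(T − 45)
  cup: 153.31(T − 45)
4082.5 T = 54240 + 10032 + 179199 = 243471
T ≈ 59.64 °C, under the boiling point, so the assumption holds.

T_f ≈ 59.6 °C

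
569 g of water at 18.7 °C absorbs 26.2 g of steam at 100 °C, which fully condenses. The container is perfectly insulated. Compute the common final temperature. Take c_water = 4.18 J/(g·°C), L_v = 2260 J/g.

Energy balance with sensible and latent terms:
latent heat released on condensation: 26.2·2260 = 59212; condensed water 100 °C→T: 109.52(T − 100); original water: 2378.4(T − 18.7)
2487.9 T = 59212 + 10952 + 44476 = 114640
T ≈ 46.08 °C — below 100 °C, confirming all the steam condensed.

T_f ≈ 46.1 °C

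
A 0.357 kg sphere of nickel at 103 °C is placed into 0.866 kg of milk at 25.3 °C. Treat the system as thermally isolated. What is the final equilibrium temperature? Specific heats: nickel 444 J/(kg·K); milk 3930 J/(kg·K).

Heat gained plus heat lost sum to zero:
0.357×444×(T − 103) + 0.866×3930×(T − 25.3) = 0
158.51(T − 103) + 3403.4(T − 25.3) = 0
(158.51 + 3403.4) T = 158.51×103 + 3403.4×25.3
T ≈ 28.76 °C

T_f ≈ 28.8 °C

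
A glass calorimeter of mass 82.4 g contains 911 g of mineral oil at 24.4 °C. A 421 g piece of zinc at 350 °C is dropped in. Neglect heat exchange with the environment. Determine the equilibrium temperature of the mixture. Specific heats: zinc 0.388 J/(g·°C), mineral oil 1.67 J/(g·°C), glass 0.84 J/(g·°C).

T_f ≈ 54.7 °C

Energy conservation, ΣQ = 0:
421·0.388·(T − 350) + 911·1.67·(T − 24.4) + 82.4·0.84·(T − 24.4) = 0
163.35(T − 350) + 1521.4(T − 24.4) + 69.22(T − 24.4) = 0
(163.35 + 1521.4 + 69.22) T = 163.35·350 + 1521.4·24.4 + 69.22·24.4
T = 95982 / 1753.9 = 54.7 °C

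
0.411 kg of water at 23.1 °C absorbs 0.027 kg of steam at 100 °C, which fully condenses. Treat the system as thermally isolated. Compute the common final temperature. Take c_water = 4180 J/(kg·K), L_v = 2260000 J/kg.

T_f ≈ 61.2 °C

Net heat exchanged in the isolated system is zero:
latent heat released on condensation: 0.027·2260000 = 61020; condensed water 100 °C→T: 112.86(T − 100); original water: 1718(T − 23.1)
1830.8 T = 61020 + 11286 + 39685 = 111991
T ≈ 61.17 °C (< 100 °C, so full condensation is consistent).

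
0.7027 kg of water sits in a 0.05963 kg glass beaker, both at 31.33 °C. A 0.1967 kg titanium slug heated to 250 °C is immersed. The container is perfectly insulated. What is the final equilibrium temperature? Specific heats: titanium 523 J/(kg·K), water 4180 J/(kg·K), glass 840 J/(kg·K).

T_f ≈ 38.6 °C

Energy conservation, ΣQ = 0:
0.1967*523*(T − 250) + 0.7027*4180*(T − 31.33) + 0.05963*840*(T − 31.33) = 0
3090.2 T = 119313
T = 119313 / 3090.2 = 38.6 °C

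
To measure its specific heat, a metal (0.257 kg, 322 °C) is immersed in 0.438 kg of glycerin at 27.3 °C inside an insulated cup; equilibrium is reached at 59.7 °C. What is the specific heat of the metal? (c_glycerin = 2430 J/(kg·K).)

c ≈ 512 J/(kg·K)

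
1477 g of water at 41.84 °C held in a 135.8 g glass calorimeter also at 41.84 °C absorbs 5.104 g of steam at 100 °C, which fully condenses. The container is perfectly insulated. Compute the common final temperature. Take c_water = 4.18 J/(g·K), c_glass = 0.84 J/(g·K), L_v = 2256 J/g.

Net heat exchanged in the isolated system is zero:
latent heat released on condensation: 5.104×2256 = 11515; condensed water 100 °C→T: 21.33(T − 100); water warms: 1477×4.18×(T − 41.84) = 6173.9(T − 41.84); cup: 114.07(T − 41.84)
6309.3 T = 11515 + 2133.5 + 263087 = 276735
T ≈ 43.86 °C (< 100 °C, so full condensation is consistent).

T_f ≈ 43.9 °C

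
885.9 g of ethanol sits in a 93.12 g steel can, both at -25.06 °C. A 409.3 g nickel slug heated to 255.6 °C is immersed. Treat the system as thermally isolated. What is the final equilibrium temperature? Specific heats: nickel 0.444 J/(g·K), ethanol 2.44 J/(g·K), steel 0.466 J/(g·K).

Conservation of energy gives ΣQ = 0:
409.3*0.444*(T − 255.6) + 885.9*2.44*(T − (-25.06)) + 93.12*0.466*(T − (-25.06)) = 0
2386.7 T = -8807.1
T = -8807.1 / 2386.7 = -3.69 °C

T_f ≈ -3.7 °C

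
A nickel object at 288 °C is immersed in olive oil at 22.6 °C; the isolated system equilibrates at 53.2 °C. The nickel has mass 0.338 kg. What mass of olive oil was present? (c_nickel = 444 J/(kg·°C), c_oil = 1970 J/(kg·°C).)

Heat lost by the nickel = heat gained by the oil:
0.338×444×(288 − 53.2) = m×1970×(53.2 − 22.6)
60282 m = 35237  ⇒  m ≈ 0.5845 kg

m ≈ 0.585 kg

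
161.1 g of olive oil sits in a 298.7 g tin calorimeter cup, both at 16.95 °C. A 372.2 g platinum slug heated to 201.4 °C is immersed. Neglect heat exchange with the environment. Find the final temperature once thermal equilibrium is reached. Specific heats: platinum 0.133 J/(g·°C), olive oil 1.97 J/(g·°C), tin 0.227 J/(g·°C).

T_f ≈ 38.0 °C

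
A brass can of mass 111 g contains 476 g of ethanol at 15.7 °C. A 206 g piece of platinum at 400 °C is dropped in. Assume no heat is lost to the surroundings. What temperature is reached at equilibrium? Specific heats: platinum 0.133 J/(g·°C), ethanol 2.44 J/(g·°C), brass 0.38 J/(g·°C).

T_f ≈ 24.3 °C

Setting the total heat transfer to zero:
206*0.133*(T − 400) + 476*2.44*(T − 15.7) + 111*0.38*(T − 15.7) = 0
27.4(T − 400) + 1161.4(T − 15.7) + 42.18(T − 15.7) = 0
1231 T = 29856
T ≈ 24.25 °C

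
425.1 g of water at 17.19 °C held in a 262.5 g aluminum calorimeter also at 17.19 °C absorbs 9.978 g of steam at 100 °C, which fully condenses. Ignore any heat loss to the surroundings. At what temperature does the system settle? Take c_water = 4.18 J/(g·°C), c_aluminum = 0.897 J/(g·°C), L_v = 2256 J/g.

T_f ≈ 29.8 °C

Energy conservation, ΣQ = 0:
latent heat released on condensation: 9.978×2256 = 22510; condensate cools 100→T: 9.978×4.18×(T − 100) = 41.71(T − 100); water warms: 425.1×4.18×(T − 17.19) = 1776.9(T − 17.19); aluminum cup: 262.5×0.897×(T − 17.19) = 235.46(T − 17.19)
2054.1 T = 22510 + 4170.8 + 34593 = 61274
T ≈ 29.83 °C (< 100 °C, so full condensation is consistent).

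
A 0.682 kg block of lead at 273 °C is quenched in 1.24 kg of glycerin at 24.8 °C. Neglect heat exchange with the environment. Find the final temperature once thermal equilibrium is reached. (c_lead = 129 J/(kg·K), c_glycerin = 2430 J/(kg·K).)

T_f is the heat-capacity-weighted average of the initial temperatures:
T_f = (87.98×273 + 3013.2×24.8) / (87.98 + 3013.2)
    = 98745 / 3101.2 ≈ 31.84 °C

T_f ≈ 31.8 °C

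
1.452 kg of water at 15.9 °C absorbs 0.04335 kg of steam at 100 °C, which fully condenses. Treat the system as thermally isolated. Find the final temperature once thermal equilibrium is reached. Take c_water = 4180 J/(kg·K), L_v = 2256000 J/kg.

T_f ≈ 34.0 °C

Taking heat into each body as positive, Σ m c ΔT = 0:
condense steam: −0.04335×2256000 = −97798
  condensed water 100 °C→T: 181.2(T − 100)
  original water: 6069.4(T − 15.9)
6250.6 T = 97798 + 18120 + 96503 = 212421
T ≈ 33.98 °C (< 100 °C, so full condensation is consistent).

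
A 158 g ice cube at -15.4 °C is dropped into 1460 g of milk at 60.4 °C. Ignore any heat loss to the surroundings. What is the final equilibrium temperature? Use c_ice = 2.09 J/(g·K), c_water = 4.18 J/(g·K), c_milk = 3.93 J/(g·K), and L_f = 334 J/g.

T_f ≈ 45.1 °C

Energy conservation, ΣQ = 0:
ice -15.4→0 °C: 158·2.09·15.4 = 5085.4; melt ice: 158·334 = 52772; meltwater 0→T: 158·4.18·T = 660.44 T; milk cools: 1460·3.93·(T − 60.4) = 5737.8(T − 60.4)
6398.2 T = 346563 − 57857 = 288706
T ≈ 45.12 °C — above 0 °C, consistent with complete melting.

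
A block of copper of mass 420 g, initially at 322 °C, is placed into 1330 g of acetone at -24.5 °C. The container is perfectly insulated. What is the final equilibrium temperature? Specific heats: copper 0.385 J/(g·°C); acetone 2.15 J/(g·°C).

T_f is the heat-capacity-weighted average of the initial temperatures:
T_f = (161.7·322 + 2859.5·(-24.5)) / (161.7 + 2859.5)
    = -17990 / 3021.2 ≈ -5.95 °C

T_f ≈ -6.0 °C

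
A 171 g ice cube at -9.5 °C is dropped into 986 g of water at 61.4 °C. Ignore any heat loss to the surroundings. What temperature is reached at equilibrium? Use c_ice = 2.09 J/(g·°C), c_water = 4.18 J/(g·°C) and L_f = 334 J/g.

T_f ≈ 39.8 °C

Taking heat into each body as positive, Σ m c ΔT = 0:
ice -9.5→0 °C: 171×2.09×9.5 = 3395.2; fusion: m_ice L_f = 171×334 = 57114; warm the meltwater: 714.78 T; water cools: 986×4.18×(T − 61.4) = 4121.5(T − 61.4)
4836.3 T = 253059 − 60509 = 192550
T ≈ 39.81 °C — above 0 °C, consistent with complete melting.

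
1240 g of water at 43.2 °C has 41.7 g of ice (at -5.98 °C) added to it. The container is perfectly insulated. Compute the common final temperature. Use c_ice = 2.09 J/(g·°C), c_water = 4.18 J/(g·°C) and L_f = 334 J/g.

T_f ≈ 39.1 °C

Energy balance with sensible and latent terms:
warm ice to 0 °C: 41.7·2.09·(0 − (-5.98)) = 521.17; fusion: m_ice L_f = 41.7·334 = 13928; warm the meltwater: 174.31 T; water cools: 1240·4.18·(T − 43.2) = 5183.2(T − 43.2)
5357.5 T = 223914 − 14449 = 209465
T ≈ 39.10 °C — above 0 °C, consistent with complete melting.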